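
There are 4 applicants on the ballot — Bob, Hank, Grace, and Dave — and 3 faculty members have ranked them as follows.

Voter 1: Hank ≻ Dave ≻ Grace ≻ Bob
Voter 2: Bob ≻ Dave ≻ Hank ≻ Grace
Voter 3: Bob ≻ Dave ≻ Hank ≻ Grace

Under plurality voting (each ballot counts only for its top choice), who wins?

First-place vote totals:
  Bob: 2
  Hank: 1
  Grace: 0
  Dave: 0
Bob has the most first-place votes.

Bob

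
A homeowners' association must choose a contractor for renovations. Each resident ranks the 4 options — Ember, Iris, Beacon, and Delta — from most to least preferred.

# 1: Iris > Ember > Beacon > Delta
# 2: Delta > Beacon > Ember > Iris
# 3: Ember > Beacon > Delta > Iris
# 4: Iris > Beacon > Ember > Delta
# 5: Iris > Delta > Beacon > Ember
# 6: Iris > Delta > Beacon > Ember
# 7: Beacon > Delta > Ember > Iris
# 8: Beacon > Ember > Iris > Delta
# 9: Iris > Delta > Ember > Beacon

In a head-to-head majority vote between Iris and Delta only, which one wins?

Ballots ranking Iris above Delta: 6.
Ballots ranking Delta above Iris: 3.
Iris wins the head-to-head, 6–3.

Iris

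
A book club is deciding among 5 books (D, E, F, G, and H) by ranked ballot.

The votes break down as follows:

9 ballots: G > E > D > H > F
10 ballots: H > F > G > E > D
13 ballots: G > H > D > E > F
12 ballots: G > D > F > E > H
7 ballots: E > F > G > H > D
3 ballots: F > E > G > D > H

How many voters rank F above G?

20

Ballots ranking F above G: 10+7+3 = 20.
Ballots ranking G above F: 9+13+12 = 34.
So 20 of 54 voters prefer F to G.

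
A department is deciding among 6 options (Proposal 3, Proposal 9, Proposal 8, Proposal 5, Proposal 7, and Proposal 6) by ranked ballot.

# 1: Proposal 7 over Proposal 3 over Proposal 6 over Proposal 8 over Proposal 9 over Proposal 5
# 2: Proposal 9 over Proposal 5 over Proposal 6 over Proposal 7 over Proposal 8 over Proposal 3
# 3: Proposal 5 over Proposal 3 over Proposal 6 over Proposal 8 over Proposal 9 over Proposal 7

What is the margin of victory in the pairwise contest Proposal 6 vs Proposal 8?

3

Ballots ranking Proposal 6 above Proposal 8: 3.
Ballots ranking Proposal 8 above Proposal 6: 0.
Proposal 6 wins 3–0, a margin of 3.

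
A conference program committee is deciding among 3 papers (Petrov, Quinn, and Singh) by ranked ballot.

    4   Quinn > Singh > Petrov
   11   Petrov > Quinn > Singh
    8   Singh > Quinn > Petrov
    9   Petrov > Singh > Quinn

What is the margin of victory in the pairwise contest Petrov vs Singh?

Ballots ranking Petrov above Singh: 11+9 = 20.
Ballots ranking Singh above Petrov: 4+8 = 12.
Petrov wins 20–12, a margin of 8.

8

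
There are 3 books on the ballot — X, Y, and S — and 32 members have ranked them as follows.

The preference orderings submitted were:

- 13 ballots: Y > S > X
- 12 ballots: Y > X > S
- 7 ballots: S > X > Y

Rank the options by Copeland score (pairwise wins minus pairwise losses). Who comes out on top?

Pairwise results:
  X vs Y: Y wins 25–7.
  X vs S: S wins 20–12.
  Y vs S: Y wins 25–7.
Copeland scores (wins − losses):
  X: 0 − 2 = -2
  Y: 2 − 0 = 2
  S: 1 − 1 = 0
Y has the best Copeland score.

Y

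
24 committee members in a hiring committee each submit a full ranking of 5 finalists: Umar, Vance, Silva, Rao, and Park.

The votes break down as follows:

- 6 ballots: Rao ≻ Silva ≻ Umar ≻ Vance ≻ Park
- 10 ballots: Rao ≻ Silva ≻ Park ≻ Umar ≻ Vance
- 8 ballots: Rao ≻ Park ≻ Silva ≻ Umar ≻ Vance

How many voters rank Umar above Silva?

0

Ballots ranking Umar above Silva: 0.
Ballots ranking Silva above Umar: 6+10+8 = 24.
So 0 of 24 voters prefer Umar to Silva.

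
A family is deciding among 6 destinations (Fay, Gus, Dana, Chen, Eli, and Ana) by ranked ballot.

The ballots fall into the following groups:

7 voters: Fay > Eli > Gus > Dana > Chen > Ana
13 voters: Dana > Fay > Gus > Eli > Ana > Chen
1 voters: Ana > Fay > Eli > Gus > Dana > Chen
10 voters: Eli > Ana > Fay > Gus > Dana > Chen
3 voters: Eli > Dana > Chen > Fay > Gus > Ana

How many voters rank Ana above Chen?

24

Ballots ranking Ana above Chen: 13+1+10 = 24.
Ballots ranking Chen above Ana: 7+3 = 10.
So 24 of 34 voters prefer Ana to Chen.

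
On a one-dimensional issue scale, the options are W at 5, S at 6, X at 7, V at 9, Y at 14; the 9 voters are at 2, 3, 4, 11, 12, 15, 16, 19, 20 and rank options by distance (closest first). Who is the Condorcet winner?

With single-peaked preferences on a line, the Condorcet winner is the candidate closest to the median voter.
The median voter (position 12) is closest to Y at 14.
Check: Y vs S — voters closer to Y: 6 of 9.

Y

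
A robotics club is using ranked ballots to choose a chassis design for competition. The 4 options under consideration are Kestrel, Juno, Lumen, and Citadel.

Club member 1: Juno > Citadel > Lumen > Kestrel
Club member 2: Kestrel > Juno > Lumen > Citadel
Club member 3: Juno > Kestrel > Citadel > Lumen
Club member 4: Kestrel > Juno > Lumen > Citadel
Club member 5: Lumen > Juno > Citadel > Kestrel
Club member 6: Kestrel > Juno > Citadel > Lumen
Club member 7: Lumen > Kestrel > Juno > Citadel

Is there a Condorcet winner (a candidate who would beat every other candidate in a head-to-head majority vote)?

Yes

Head-to-head results (7 voters total):
Kestrel vs Juno: Kestrel wins 4–3.
Kestrel vs Lumen: Kestrel wins 4–3.
Kestrel vs Citadel: Kestrel wins 5–2.
Juno vs Lumen: Juno wins 5–2.
Juno vs Citadel: Juno wins 7–0.
Lumen vs Citadel: Lumen wins 4–3.
Kestrel beats each rival — Juno (4–3), Lumen (4–3), Citadel (5–2) — so Kestrel is the Condorcet winner.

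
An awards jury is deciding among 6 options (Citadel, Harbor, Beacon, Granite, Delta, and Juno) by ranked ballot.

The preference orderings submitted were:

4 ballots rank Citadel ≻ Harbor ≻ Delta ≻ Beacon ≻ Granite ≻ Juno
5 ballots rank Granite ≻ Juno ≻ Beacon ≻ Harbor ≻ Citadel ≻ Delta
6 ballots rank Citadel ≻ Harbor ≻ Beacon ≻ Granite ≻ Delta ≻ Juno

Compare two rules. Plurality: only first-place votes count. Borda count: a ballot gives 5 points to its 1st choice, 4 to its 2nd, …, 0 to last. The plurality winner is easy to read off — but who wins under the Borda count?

Citadel

Plurality first-place counts: Citadel 10, Harbor 0, Beacon 0, Granite 5, Delta 0, Juno 0 → Citadel.
Borda totals: Citadel 55, Harbor 50, Beacon 41, Granite 41, Delta 18, Juno 20 → Citadel.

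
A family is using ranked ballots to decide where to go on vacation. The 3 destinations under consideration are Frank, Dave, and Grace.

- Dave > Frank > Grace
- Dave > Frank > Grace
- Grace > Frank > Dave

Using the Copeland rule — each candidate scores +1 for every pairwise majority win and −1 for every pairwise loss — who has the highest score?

Pairwise results:
  Frank vs Dave: Dave wins 2–1.
  Frank vs Grace: Frank wins 2–1.
  Dave vs Grace: Dave wins 2–1.
Copeland scores (wins − losses):
  Frank: 1 − 1 = 0
  Dave: 2 − 0 = 2
  Grace: 0 − 2 = -2
Dave has the best Copeland score.

Dave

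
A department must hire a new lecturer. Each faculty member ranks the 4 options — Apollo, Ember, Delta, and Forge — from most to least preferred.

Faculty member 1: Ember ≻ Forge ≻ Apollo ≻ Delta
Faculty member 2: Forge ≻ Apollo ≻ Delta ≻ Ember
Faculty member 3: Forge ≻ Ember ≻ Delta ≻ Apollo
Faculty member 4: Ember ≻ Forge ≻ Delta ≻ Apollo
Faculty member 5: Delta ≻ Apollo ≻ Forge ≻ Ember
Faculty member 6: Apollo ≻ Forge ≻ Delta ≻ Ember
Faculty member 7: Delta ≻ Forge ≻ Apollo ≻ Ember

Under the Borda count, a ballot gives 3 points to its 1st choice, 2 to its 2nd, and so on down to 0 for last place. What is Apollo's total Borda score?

9

Borda scores:
  Apollo: 1 + 2 + 0 + 0 + 2 + 3 + 1 = 9
  Ember: 3 + 0 + 2 + 3 + 0 + 0 + 0 = 8
  Delta: 0 + 1 + 1 + 1 + 3 + 1 + 3 = 10
  Forge: 2 + 3 + 3 + 2 + 1 + 2 + 2 = 15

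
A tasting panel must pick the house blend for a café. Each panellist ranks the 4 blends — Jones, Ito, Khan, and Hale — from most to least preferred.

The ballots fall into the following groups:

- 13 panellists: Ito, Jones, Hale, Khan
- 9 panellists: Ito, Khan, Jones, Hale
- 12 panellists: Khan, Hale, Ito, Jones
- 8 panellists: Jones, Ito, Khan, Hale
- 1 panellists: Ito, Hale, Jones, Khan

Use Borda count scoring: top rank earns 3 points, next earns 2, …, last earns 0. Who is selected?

Borda scores:
  Jones: 13·2 + 9·1 + 12·0 + 8·3 + 1 = 60
  Ito: 13·3 + 9·3 + 12·1 + 8·2 + 3 = 97
  Khan: 13·0 + 9·2 + 12·3 + 8·1 + 0 = 62
  Hale: 13·1 + 9·0 + 12·2 + 8·0 + 2 = 39
Ito has the highest total.

Ito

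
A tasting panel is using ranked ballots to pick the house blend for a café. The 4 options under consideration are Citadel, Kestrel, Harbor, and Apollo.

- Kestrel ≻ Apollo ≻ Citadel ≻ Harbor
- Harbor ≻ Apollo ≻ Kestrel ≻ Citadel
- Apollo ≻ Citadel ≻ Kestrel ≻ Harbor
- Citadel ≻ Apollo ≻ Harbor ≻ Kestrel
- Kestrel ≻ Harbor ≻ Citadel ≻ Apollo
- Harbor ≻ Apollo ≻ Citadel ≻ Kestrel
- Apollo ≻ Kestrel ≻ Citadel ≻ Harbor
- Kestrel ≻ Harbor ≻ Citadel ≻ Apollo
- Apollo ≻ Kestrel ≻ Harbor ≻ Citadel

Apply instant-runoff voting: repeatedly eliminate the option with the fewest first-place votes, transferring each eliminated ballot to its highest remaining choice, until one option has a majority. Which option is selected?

Apollo

Round 1: Kestrel 3, Apollo 3, Harbor 2, Citadel 1. Citadel has the fewest and is eliminated.
Round 2: Apollo 4, Kestrel 3, Harbor 2. Harbor has the fewest and is eliminated.
Round 3: Apollo 6, Kestrel 3. Apollo has a majority.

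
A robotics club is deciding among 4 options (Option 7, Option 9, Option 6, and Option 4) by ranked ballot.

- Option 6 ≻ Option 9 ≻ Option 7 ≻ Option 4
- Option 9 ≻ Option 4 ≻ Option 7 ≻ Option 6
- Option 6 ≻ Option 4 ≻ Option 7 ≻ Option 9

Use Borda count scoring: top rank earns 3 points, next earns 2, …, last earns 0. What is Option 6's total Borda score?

Borda scores:
  Option 7: 1 + 1 + 1 = 3
  Option 9: 2 + 3 + 0 = 5
  Option 6: 3 + 0 + 3 = 6
  Option 4: 0 + 2 + 2 = 4

6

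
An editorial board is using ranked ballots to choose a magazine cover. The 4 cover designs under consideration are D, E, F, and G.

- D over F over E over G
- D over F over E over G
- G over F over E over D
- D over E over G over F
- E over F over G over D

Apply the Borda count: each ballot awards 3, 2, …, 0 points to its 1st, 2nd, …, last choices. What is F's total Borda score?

8

Borda scores:
  D: 3 + 3 + 0 + 3 + 0 = 9
  E: 1 + 1 + 1 + 2 + 3 = 8
  F: 2 + 2 + 2 + 0 + 2 = 8
  G: 0 + 0 + 3 + 1 + 1 = 5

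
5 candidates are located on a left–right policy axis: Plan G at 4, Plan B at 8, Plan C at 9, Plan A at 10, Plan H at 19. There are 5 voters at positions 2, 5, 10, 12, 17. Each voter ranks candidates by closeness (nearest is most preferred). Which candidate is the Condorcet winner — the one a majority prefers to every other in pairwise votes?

Plan A

With single-peaked preferences on a line, the Condorcet winner is the candidate closest to the median voter.
The median voter (position 10) is closest to Plan A at 10.
Check: Plan A vs Plan B — voters closer to Plan A: 3 of 5.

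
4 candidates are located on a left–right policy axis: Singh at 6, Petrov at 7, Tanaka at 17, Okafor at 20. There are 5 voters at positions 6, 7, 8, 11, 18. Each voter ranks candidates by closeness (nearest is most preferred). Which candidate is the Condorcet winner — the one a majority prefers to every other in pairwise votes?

Petrov

With single-peaked preferences on a line, the Condorcet winner is the candidate closest to the median voter.
The median voter (position 8) is closest to Petrov at 7.
Check: Petrov vs Tanaka — voters closer to Petrov: 4 of 5.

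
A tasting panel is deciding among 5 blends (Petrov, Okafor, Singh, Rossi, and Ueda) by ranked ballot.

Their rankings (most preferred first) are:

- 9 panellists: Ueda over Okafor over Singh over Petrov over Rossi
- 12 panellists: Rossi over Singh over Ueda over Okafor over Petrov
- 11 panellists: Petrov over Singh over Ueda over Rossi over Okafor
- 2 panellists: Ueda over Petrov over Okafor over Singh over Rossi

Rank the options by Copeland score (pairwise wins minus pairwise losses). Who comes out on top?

Singh

Pairwise results:
  Petrov vs Okafor: Okafor wins 21–13.
  Petrov vs Singh: Singh wins 21–13.
  Petrov vs Rossi: Petrov wins 22–12.
  Petrov vs Ueda: Ueda wins 23–11.
  Okafor vs Singh: Singh wins 23–11.
  Okafor vs Rossi: Rossi wins 23–11.
  Okafor vs Ueda: Ueda wins 34–0.
  Singh vs Rossi: Singh wins 22–12.
  Singh vs Ueda: Singh wins 23–11.
  Rossi vs Ueda: Ueda wins 22–12.
Copeland scores (wins − losses):
  Petrov: 1 − 3 = -2
  Okafor: 1 − 3 = -2
  Singh: 4 − 0 = 4
  Rossi: 1 − 3 = -2
  Ueda: 3 − 1 = 2
Singh has the best Copeland score.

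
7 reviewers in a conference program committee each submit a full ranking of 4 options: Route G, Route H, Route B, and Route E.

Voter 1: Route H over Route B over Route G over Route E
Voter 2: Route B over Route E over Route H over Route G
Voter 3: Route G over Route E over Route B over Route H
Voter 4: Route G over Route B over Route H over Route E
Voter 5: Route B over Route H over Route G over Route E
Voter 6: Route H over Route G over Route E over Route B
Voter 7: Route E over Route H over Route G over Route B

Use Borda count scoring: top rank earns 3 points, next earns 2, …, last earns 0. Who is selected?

Route H

Borda scores:
  Route G: 1 + 0 + 3 + 3 + 1 + 2 + 1 = 11
  Route H: 3 + 1 + 0 + 1 + 2 + 3 + 2 = 12
  Route B: 2 + 3 + 1 + 2 + 3 + 0 + 0 = 11
  Route E: 0 + 2 + 2 + 0 + 0 + 1 + 3 = 8
Route H has the highest total.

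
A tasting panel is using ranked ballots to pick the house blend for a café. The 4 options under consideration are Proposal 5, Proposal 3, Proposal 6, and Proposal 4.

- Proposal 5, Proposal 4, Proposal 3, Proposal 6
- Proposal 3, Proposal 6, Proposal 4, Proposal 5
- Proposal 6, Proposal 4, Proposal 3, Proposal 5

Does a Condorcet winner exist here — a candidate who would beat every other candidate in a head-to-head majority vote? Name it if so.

No Condorcet winner

Head-to-head results (3 voters total):
Proposal 5 vs Proposal 3: Proposal 3 wins 2–1.
Proposal 5 vs Proposal 6: Proposal 6 wins 2–1.
Proposal 5 vs Proposal 4: Proposal 4 wins 2–1.
Proposal 3 vs Proposal 6: Proposal 3 wins 2–1.
Proposal 3 vs Proposal 4: Proposal 4 wins 2–1.
Proposal 6 vs Proposal 4: Proposal 6 wins 2–1.
No candidate beats all others: Proposal 3 beats Proposal 6 beats Proposal 4 beats Proposal 3, a majority cycle.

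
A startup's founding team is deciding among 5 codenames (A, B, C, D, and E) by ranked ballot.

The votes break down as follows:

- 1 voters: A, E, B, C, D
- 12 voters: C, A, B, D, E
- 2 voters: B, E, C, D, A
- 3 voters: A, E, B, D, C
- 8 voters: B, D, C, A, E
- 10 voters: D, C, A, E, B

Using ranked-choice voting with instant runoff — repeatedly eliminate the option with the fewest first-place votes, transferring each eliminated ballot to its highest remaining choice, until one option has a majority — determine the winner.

C

Round 1: C 12, B 10, D 10, A 4, E 0. E has the fewest and is eliminated.
Round 2: C 12, B 10, D 10, A 4. A has the fewest and is eliminated.
Round 3: B 14, C 12, D 10. D has the fewest and is eliminated.
Round 4: C 22, B 14. C has a majority.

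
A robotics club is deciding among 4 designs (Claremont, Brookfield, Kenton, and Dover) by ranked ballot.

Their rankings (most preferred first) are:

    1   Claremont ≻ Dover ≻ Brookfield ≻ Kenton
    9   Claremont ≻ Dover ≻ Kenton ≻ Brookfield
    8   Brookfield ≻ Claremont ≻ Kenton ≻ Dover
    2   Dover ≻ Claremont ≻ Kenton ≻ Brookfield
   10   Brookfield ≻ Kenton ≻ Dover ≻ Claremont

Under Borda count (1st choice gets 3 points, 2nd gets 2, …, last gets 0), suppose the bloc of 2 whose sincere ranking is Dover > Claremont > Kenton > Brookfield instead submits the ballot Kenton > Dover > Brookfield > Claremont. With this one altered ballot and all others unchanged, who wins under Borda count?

Borda totals with the altered ballot: Claremont 46, Brookfield 57, Kenton 43, Dover 34.
The winner is unchanged: still Brookfield.

Brookfield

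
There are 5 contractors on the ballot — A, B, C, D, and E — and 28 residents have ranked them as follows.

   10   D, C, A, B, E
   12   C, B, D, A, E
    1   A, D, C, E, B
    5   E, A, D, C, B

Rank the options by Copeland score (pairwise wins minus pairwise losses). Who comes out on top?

D

Pairwise results:
  A vs B: A wins 16–12.
  A vs C: C wins 22–6.
  A vs D: D wins 22–6.
  A vs E: A wins 23–5.
  B vs C: C wins 28–0.
  B vs D: D wins 16–12.
  B vs E: B wins 22–6.
  C vs D: D wins 16–12.
  C vs E: C wins 23–5.
  D vs E: D wins 23–5.
Copeland scores (wins − losses):
  A: 2 − 2 = 0
  B: 1 − 3 = -2
  C: 3 − 1 = 2
  D: 4 − 0 = 4
  E: 0 − 4 = -4
D has the best Copeland score.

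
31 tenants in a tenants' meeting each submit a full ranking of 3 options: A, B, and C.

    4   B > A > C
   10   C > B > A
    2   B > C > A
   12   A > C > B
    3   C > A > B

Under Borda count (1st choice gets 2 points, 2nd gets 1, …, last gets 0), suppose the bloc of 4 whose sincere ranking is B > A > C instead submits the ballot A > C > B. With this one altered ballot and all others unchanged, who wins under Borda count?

C

Borda totals with the altered ballot: A 35, B 14, C 44.
The winner is unchanged: still C.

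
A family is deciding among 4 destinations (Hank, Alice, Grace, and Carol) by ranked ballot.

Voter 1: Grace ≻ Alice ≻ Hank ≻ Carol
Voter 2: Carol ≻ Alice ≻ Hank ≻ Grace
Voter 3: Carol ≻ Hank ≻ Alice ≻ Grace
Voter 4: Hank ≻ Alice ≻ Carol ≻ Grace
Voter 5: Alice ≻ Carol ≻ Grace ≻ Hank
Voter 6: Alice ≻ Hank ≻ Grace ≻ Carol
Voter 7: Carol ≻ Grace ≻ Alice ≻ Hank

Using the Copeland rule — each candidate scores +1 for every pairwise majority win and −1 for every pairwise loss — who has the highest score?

Pairwise results:
  Hank vs Alice: Alice wins 5–2.
  Hank vs Grace: Hank wins 4–3.
  Hank vs Carol: Carol wins 4–3.
  Alice vs Grace: Alice wins 5–2.
  Alice vs Carol: Alice wins 4–3.
  Grace vs Carol: Carol wins 5–2.
Copeland scores (wins − losses):
  Hank: 1 − 2 = -1
  Alice: 3 − 0 = 3
  Grace: 0 − 3 = -3
  Carol: 2 − 1 = 1
Alice has the best Copeland score.

Alice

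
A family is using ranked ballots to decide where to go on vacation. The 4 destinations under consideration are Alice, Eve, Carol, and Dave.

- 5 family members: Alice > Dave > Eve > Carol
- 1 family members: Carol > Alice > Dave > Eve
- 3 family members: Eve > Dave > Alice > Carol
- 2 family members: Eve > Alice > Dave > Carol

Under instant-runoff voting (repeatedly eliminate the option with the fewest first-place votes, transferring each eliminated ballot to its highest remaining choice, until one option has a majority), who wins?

Round 1: Alice 5, Eve 5, Carol 1, Dave 0. Dave has the fewest and is eliminated.
Round 2: Alice 5, Eve 5, Carol 1. Carol has the fewest and is eliminated.
Round 3: Alice 6, Eve 5. Alice has a majority.

Alice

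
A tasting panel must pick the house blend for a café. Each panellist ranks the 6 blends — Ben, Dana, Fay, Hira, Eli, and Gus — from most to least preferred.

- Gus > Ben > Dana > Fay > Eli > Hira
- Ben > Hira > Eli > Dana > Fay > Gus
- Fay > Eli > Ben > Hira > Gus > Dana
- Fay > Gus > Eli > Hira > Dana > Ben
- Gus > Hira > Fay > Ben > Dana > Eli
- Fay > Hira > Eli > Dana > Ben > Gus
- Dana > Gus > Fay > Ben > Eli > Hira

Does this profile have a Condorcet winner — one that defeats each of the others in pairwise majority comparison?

Yes

Head-to-head results (7 voters total):
Ben vs Dana: Ben wins 4–3.
Ben vs Fay: Fay wins 5–2.
Ben vs Hira: Ben wins 4–3.
Ben vs Eli: Ben wins 4–3.
Ben vs Gus: Gus wins 4–3.
Dana vs Fay: Fay wins 4–3.
Dana vs Hira: Hira wins 5–2.
Dana vs Eli: Eli wins 4–3.
Dana vs Gus: Gus wins 4–3.
Fay vs Hira: Fay wins 5–2.
Fay vs Eli: Fay wins 6–1.
Fay vs Gus: Fay wins 4–3.
Hira vs Eli: Eli wins 4–3.
Hira vs Gus: Gus wins 4–3.
Eli vs Gus: Gus wins 4–3.
Fay beats each rival — Ben (5–2), Dana (4–3), Hira (5–2), Eli (6–1), Gus (4–3) — so Fay is the Condorcet winner.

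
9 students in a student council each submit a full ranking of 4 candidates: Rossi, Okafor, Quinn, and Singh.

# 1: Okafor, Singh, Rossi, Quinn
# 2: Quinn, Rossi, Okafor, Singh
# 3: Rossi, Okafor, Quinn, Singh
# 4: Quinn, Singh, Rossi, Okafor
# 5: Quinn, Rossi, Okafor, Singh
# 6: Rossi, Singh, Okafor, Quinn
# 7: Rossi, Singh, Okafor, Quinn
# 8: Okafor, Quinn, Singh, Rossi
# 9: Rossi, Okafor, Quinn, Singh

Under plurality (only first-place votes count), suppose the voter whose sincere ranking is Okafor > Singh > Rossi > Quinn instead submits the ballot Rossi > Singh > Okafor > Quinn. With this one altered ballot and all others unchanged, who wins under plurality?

Rossi

First-place totals with the altered ballot: Rossi 5, Okafor 1, Quinn 3, Singh 0.
The winner is unchanged: still Rossi.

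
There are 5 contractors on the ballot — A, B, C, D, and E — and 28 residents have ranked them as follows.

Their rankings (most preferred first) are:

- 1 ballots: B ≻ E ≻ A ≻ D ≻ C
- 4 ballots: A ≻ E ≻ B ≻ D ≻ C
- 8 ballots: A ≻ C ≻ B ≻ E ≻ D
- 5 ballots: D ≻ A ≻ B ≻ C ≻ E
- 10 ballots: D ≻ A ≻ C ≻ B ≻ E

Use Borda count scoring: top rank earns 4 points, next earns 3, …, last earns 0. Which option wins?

Borda scores:
  A: 2 + 4·4 + 8·4 + 5·3 + 10·3 = 95
  B: 4 + 4·2 + 8·2 + 5·2 + 10·1 = 48
  C: 0 + 4·0 + 8·3 + 5·1 + 10·2 = 49
  D: 1 + 4·1 + 8·0 + 5·4 + 10·4 = 65
  E: 3 + 4·3 + 8·1 + 5·0 + 10·0 = 23
A has the highest total.

A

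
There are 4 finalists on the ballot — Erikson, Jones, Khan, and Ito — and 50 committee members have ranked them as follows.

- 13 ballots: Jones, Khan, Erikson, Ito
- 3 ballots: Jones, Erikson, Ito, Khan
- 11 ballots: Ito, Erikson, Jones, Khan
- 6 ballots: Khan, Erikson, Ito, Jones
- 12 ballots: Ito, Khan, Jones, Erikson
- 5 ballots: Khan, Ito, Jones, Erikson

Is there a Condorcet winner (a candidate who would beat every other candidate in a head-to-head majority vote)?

Yes

Head-to-head results (50 voters total):
Erikson vs Jones: Jones wins 33–17.
Erikson vs Khan: Khan wins 36–14.
Erikson vs Ito: Ito wins 28–22.
Jones vs Khan: Jones wins 27–23.
Jones vs Ito: Ito wins 34–16.
Khan vs Ito: Ito wins 26–24.
Ito beats each rival — Erikson (28–22), Jones (34–16), Khan (26–24) — so Ito is the Condorcet winner.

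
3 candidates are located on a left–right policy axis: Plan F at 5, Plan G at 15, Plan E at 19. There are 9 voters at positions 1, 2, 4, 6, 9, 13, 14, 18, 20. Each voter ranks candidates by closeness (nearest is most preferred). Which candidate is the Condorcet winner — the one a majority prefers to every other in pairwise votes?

With single-peaked preferences on a line, the Condorcet winner is the candidate closest to the median voter.
The median voter (position 9) is closest to Plan F at 5.
Check: Plan F vs Plan E — voters closer to Plan F: 5 of 9.

Plan F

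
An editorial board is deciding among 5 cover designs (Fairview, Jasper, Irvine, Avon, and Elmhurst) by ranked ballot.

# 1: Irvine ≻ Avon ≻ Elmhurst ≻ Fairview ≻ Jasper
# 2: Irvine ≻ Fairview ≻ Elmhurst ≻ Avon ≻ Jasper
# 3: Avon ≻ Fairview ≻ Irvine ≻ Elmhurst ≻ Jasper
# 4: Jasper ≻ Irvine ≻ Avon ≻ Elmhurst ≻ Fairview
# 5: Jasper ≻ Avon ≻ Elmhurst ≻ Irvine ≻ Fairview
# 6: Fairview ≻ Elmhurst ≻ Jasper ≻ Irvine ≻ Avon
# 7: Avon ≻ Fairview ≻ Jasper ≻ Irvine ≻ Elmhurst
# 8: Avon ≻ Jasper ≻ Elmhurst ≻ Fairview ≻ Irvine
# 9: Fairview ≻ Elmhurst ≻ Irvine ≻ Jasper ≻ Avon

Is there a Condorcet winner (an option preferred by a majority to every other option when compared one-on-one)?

No

Head-to-head results (9 voters total):
Fairview vs Jasper: Fairview wins 6–3.
Fairview vs Irvine: Fairview wins 5–4.
Fairview vs Avon: Avon wins 6–3.
Fairview vs Elmhurst: Fairview wins 5–4.
Jasper vs Irvine: Jasper wins 5–4.
Jasper vs Avon: Avon wins 5–4.
Jasper vs Elmhurst: Elmhurst wins 5–4.
Irvine vs Avon: Irvine wins 5–4.
Irvine vs Elmhurst: Irvine wins 5–4.
Avon vs Elmhurst: Avon wins 6–3.
No candidate beats all others: Fairview beats Irvine beats Avon beats Fairview, a majority cycle.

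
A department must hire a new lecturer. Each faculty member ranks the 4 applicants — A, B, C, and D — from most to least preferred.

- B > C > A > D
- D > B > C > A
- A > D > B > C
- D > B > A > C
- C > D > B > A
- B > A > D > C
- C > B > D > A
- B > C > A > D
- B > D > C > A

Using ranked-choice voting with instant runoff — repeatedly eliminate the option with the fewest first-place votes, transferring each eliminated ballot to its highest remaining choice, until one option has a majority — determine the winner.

B

Round 1: B 4, C 2, D 2, A 1. A has the fewest and is eliminated.
Round 2: B 4, D 3, C 2. C has the fewest and is eliminated.
Round 3: B 5, D 4. B has a majority.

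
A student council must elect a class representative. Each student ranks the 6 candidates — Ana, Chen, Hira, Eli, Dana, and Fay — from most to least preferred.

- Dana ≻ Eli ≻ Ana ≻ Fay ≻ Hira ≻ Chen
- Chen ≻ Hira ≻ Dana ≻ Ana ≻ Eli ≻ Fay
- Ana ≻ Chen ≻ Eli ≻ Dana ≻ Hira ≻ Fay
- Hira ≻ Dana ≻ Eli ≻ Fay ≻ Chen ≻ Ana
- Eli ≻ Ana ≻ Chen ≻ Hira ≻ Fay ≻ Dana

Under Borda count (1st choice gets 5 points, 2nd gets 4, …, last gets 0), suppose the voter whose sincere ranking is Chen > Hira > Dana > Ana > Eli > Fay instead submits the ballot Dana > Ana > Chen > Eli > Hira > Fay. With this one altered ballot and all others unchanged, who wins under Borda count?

Eli

Borda totals with the altered ballot: Ana 16, Chen 11, Hira 10, Eli 17, Dana 16, Fay 5.
The winner is unchanged: still Eli.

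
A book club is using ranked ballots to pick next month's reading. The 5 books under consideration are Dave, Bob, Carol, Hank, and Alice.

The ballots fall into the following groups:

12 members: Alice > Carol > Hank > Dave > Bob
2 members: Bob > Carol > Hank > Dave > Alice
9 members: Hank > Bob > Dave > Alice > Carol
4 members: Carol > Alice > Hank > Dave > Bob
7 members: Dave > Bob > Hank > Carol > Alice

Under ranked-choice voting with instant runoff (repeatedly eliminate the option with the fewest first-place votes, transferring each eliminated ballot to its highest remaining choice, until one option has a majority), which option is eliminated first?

Round 1: Alice 12, Hank 9, Dave 7, Carol 4, Bob 2. Bob has the fewest and is eliminated.
Round 2: Alice 12, Hank 9, Dave 7, Carol 6. Carol has the fewest and is eliminated.
Round 3: Alice 16, Hank 11, Dave 7. Dave has the fewest and is eliminated.
Round 4: Hank 18, Alice 16. Hank has a majority.

Bob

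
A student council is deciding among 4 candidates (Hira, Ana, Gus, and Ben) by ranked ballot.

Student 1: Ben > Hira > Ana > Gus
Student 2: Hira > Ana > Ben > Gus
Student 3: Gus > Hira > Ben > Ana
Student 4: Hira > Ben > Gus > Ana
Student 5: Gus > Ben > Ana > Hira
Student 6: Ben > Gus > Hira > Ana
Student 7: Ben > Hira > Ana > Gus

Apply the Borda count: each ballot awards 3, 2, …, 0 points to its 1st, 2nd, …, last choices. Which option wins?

Ben

Borda scores:
  Hira: 2 + 3 + 2 + 3 + 0 + 1 + 2 = 13
  Ana: 1 + 2 + 0 + 0 + 1 + 0 + 1 = 5
  Gus: 0 + 0 + 3 + 1 + 3 + 2 + 0 = 9
  Ben: 3 + 1 + 1 + 2 + 2 + 3 + 3 = 15
Ben has the highest total.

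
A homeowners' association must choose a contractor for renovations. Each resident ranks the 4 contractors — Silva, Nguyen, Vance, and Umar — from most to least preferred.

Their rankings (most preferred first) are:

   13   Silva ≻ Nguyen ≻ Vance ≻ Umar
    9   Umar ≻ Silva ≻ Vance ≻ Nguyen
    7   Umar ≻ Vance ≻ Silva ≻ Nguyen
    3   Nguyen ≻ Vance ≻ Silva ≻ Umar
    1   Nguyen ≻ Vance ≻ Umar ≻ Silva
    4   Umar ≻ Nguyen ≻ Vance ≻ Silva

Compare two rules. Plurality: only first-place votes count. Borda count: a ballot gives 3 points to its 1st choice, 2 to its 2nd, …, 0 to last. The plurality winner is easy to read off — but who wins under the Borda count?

Silva

Plurality first-place counts: Silva 13, Nguyen 4, Vance 0, Umar 20 → Umar.
Borda totals: Silva 67, Nguyen 46, Vance 48, Umar 61 → Silva.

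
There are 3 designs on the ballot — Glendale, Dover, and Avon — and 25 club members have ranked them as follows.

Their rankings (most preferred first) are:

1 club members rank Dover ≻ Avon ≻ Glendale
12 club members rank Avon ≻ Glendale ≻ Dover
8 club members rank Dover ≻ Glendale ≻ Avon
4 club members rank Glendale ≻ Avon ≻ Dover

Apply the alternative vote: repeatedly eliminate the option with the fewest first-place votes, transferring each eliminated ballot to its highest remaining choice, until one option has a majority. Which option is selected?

Avon

Round 1: Avon 12, Dover 9, Glendale 4. Glendale has the fewest and is eliminated.
Round 2: Avon 16, Dover 9. Avon has a majority.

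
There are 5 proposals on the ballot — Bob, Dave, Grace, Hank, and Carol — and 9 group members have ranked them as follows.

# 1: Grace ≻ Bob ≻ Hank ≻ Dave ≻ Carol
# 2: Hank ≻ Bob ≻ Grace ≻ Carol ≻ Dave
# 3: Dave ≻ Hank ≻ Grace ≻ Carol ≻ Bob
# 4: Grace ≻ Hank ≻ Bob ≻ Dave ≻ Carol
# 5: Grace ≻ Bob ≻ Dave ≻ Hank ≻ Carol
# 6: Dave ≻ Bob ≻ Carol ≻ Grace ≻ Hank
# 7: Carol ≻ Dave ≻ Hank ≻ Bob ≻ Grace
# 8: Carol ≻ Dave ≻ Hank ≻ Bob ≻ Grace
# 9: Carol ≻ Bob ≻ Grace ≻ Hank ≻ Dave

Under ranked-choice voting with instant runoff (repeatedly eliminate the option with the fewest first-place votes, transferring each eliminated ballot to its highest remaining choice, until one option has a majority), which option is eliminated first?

Round 1: Grace 3, Carol 3, Dave 2, Hank 1, Bob 0. Bob has the fewest and is eliminated.
Round 2: Grace 3, Carol 3, Dave 2, Hank 1. Hank has the fewest and is eliminated.
Round 3: Grace 4, Carol 3, Dave 2. Dave has the fewest and is eliminated.
Round 4: Grace 5, Carol 4. Grace has a majority.

Bob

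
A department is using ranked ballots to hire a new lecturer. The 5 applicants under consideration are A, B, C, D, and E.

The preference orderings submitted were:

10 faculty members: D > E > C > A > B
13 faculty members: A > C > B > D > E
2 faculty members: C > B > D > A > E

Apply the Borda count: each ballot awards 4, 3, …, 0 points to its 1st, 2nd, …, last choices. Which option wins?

C

Borda scores:
  A: 10·1 + 13·4 + 2·1 = 64
  B: 10·0 + 13·2 + 2·3 = 32
  C: 10·2 + 13·3 + 2·4 = 67
  D: 10·4 + 13·1 + 2·2 = 57
  E: 10·3 + 13·0 + 2·0 = 30
C has the highest total.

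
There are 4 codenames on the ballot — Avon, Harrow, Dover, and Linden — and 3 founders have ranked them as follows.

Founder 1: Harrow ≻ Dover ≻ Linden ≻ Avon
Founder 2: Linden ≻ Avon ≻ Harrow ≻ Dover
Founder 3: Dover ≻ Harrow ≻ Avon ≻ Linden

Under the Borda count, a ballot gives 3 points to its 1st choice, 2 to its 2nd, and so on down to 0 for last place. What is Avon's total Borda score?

Borda scores:
  Avon: 0 + 2 + 1 = 3
  Harrow: 3 + 1 + 2 = 6
  Dover: 2 + 0 + 3 = 5
  Linden: 1 + 3 + 0 = 4

3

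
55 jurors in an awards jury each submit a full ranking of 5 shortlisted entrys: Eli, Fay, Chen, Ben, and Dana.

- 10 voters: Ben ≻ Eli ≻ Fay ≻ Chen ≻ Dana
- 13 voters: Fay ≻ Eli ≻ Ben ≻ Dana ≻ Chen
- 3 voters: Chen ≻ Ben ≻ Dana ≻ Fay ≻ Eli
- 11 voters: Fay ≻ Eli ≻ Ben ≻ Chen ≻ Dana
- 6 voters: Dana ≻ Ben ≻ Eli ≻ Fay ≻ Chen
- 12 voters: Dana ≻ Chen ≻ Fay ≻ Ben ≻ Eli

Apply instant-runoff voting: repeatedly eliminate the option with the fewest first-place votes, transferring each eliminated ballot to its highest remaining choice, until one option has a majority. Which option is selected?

Round 1: Fay 24, Dana 18, Ben 10, Chen 3, Eli 0. Eli has the fewest and is eliminated.
Round 2: Fay 24, Dana 18, Ben 10, Chen 3. Chen has the fewest and is eliminated.
Round 3: Fay 24, Dana 18, Ben 13. Ben has the fewest and is eliminated.
Round 4: Fay 34, Dana 21. Fay has a majority.

Fay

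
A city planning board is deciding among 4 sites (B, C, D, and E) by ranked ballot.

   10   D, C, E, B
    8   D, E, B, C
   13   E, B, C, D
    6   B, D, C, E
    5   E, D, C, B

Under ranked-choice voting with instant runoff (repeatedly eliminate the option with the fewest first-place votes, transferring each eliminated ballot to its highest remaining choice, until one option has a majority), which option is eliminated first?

C

Round 1: D 18, E 18, B 6, C 0. C has the fewest and is eliminated.
Round 2: D 18, E 18, B 6. B has the fewest and is eliminated.
Round 3: D 24, E 18. D has a majority.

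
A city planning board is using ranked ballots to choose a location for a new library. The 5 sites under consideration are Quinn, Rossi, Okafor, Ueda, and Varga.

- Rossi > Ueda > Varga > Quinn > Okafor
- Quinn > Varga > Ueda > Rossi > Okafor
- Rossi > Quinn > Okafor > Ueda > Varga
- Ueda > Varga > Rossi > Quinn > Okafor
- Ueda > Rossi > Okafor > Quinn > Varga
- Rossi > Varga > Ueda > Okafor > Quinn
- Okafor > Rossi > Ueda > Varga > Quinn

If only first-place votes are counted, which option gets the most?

Rossi

First-place vote totals:
  Quinn: 1
  Rossi: 3
  Okafor: 1
  Ueda: 2
  Varga: 0
Rossi has the most first-place votes.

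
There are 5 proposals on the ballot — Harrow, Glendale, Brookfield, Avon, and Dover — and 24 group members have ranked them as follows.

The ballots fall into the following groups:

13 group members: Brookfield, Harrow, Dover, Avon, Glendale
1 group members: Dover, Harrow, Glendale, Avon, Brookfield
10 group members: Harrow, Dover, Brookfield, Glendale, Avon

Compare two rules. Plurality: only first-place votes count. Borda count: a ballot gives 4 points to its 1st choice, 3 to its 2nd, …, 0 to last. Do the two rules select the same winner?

No

Plurality first-place counts: Harrow 10, Glendale 0, Brookfield 13, Avon 0, Dover 1 → Brookfield.
Borda totals: Harrow 82, Glendale 12, Brookfield 72, Avon 14, Dover 60 → Harrow.
The two rules disagree: plurality picks Brookfield, Borda picks Harrow.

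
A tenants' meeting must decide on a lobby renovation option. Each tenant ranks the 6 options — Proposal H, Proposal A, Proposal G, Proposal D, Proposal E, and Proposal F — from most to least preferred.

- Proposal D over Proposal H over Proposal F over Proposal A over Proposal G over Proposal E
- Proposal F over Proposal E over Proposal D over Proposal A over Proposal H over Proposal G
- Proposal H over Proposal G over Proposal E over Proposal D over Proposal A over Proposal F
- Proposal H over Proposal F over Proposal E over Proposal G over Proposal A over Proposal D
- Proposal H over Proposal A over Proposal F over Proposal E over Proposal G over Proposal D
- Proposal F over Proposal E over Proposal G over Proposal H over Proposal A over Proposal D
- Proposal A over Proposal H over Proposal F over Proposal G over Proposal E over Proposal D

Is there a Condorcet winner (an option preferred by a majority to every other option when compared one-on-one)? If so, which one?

Head-to-head results (7 voters total):
Proposal H vs Proposal A: Proposal H wins 5–2.
Proposal H vs Proposal G: Proposal H wins 6–1.
Proposal H vs Proposal D: Proposal H wins 5–2.
Proposal H vs Proposal E: Proposal H wins 5–2.
Proposal H vs Proposal F: Proposal H wins 5–2.
Proposal A vs Proposal G: Proposal A wins 4–3.
Proposal A vs Proposal D: Proposal A wins 4–3.
Proposal A vs Proposal E: Proposal E wins 4–3.
Proposal A vs Proposal F: Proposal F wins 4–3.
Proposal G vs Proposal D: Proposal G wins 5–2.
Proposal G vs Proposal E: Proposal E wins 4–3.
Proposal G vs Proposal F: Proposal F wins 6–1.
Proposal D vs Proposal E: Proposal E wins 6–1.
Proposal D vs Proposal F: Proposal F wins 5–2.
Proposal E vs Proposal F: Proposal F wins 6–1.
Proposal H beats each rival — Proposal A (5–2), Proposal G (6–1), Proposal D (5–2), Proposal E (5–2), Proposal F (5–2) — so Proposal H is the Condorcet winner.

Proposal H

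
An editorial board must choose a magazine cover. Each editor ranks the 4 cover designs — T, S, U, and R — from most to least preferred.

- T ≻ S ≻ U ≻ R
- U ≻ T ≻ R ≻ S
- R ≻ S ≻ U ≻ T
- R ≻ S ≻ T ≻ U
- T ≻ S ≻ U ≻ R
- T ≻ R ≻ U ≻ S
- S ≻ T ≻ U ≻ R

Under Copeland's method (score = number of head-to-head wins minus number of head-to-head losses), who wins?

T

Pairwise results:
  T vs S: T wins 4–3.
  T vs U: T wins 5–2.
  T vs R: T wins 5–2.
  S vs U: S wins 5–2.
  S vs R: R wins 4–3.
  U vs R: U wins 4–3.
Copeland scores (wins − losses):
  T: 3 − 0 = 3
  S: 1 − 2 = -1
  U: 1 − 2 = -1
  R: 1 − 2 = -1
T has the best Copeland score.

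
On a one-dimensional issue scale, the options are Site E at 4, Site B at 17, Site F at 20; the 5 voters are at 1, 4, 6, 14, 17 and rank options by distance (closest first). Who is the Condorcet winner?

Site E

With single-peaked preferences on a line, the Condorcet winner is the candidate closest to the median voter.
The median voter (position 6) is closest to Site E at 4.
Check: Site E vs Site B — voters closer to Site E: 3 of 5.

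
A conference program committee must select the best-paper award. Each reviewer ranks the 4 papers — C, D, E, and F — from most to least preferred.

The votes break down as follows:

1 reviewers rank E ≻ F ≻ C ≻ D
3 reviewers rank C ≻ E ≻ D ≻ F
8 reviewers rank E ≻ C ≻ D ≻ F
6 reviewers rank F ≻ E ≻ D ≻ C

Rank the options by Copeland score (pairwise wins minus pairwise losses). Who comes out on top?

Pairwise results:
  C vs D: C wins 12–6.
  C vs E: E wins 15–3.
  C vs F: C wins 11–7.
  D vs E: E wins 18–0.
  D vs F: D wins 11–7.
  E vs F: E wins 12–6.
Copeland scores (wins − losses):
  C: 2 − 1 = 1
  D: 1 − 2 = -1
  E: 3 − 0 = 3
  F: 0 − 3 = -3
E has the best Copeland score.

E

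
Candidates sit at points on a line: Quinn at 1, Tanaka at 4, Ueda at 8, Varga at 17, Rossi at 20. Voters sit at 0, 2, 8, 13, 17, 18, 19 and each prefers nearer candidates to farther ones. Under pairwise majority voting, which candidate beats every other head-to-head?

Varga

With single-peaked preferences on a line, the Condorcet winner is the candidate closest to the median voter.
The median voter (position 13) is closest to Varga at 17.
Check: Varga vs Ueda — voters closer to Varga: 4 of 7.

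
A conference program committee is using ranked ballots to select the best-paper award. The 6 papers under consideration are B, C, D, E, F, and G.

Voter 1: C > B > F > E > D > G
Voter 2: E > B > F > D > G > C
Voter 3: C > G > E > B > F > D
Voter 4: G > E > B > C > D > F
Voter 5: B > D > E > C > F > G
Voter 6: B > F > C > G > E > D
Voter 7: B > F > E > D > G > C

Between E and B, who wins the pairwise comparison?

Ballots ranking E above B: 3.
Ballots ranking B above E: 4.
B wins the head-to-head, 4–3.

B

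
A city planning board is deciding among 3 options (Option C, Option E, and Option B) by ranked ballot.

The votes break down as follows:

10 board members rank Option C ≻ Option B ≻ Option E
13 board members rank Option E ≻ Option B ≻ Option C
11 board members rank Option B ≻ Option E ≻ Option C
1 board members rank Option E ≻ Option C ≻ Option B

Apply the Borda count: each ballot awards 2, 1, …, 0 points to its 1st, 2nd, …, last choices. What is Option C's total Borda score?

21

Borda scores:
  Option C: 10·2 + 13·0 + 11·0 + 1 = 21
  Option E: 10·0 + 13·2 + 11·1 + 2 = 39
  Option B: 10·1 + 13·1 + 11·2 + 0 = 45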